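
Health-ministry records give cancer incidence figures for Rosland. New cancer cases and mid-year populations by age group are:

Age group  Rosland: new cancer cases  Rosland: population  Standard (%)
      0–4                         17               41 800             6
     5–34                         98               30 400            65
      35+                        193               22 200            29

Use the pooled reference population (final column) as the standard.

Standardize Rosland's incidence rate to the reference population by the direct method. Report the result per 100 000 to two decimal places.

Age-specific rates per 100 000 for Rosland: 40.67, 322.37, 869.37.
Standard weights: 0.06, 0.65, 0.29.
Standardized rate: 0.0600×40.67 + 0.6500×322.37 + 0.2900×869.37 = 464.0968 per 100 000.

464.10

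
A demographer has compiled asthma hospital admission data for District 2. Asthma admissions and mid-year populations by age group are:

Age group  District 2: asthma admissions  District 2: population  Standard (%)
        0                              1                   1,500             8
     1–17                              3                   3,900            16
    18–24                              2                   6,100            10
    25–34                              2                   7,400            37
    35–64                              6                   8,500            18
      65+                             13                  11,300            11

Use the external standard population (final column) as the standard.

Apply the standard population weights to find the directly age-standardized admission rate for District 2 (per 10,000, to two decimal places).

5.63

Age-specific rates per 10,000 for District 2: 6.67, 7.69, 3.28, 2.70, 7.06, 11.50.
Standard weights: 0.08, 0.16, 0.10, 0.37, 0.18, 0.11.
Standardized rate: 0.0800×6.67 + 0.1600×7.69 + 0.1000×3.28 + 0.3700×2.70 + 0.1800×7.06 + 0.1100×11.50 = 5.6280 per 10,000.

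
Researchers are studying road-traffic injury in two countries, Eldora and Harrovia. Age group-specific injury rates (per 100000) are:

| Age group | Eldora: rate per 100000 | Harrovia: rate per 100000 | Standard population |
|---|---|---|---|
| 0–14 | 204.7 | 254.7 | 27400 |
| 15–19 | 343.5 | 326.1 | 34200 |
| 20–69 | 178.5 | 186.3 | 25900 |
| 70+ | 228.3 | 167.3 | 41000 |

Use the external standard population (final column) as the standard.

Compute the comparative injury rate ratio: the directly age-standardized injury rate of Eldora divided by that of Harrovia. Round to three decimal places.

1.051

Standard total = 128500; weights = 0.2132, 0.2661, 0.2016, 0.3191.
Eldora: 0.2132×204.7 + 0.2661×343.5 + 0.2016×178.5 + 0.3191×228.3 = 243.8905 per 100000.
Harrovia: 0.2132×254.7 + 0.2661×326.1 + 0.2016×186.3 + 0.3191×167.3 = 232.0301 per 100000.
Ratio = 243.8905 ÷ 232.0301 = 1.05112.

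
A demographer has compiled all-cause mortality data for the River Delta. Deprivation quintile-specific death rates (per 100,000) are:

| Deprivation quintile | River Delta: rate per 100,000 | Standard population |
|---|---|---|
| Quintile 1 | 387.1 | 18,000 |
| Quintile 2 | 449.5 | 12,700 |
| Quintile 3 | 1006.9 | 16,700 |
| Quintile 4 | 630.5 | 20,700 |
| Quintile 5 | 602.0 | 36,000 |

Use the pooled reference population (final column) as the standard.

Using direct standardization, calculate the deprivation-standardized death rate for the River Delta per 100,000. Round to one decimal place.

616.9

Standard total = 104,100; weights = 0.1729, 0.1220, 0.1604, 0.1988, 0.3458.
Standardized rate: 0.1729×387.1 + 0.1220×449.5 + 0.1604×1006.9 + 0.1988×630.5 + 0.3458×602.0 = 616.8591 per 100,000.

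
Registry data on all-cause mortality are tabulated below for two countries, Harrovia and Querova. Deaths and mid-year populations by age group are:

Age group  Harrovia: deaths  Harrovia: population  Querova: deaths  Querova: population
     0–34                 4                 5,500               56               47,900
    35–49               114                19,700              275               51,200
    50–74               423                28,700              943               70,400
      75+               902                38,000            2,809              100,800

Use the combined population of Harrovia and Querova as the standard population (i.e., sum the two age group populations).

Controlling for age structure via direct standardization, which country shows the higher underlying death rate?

Age-specific rates per 1,000 for Harrovia: 0.727, 5.787, 14.739, 23.737.
For Querova: 1.169, 5.371, 13.395, 27.867.
Combined standard total = 362,200; weights = 0.1474, 0.1957, 0.2736, 0.3832.
Harrovia: 0.1474×0.727 + 0.1957×5.787 + 0.2736×14.739 + 0.3832×23.737 = 14.3688 per 1,000.
Querova: 0.1474×1.169 + 0.1957×5.371 + 0.2736×13.395 + 0.3832×27.867 = 15.5677 per 1,000.
The crude rates (15.70 vs 15.11) would put Harrovia higher, but that reflects its age composition; once standardized to a common age structure, Querova has the higher underlying rate.

Querova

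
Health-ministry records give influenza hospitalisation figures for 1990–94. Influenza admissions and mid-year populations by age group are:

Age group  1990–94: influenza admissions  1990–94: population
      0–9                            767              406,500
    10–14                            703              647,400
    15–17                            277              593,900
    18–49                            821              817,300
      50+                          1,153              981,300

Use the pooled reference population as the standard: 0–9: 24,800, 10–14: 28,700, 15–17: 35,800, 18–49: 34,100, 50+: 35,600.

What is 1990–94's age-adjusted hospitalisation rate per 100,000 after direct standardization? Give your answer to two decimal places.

Age-specific rates per 100,000 for 1990–94: 188.68, 108.59, 46.64, 100.45, 117.50.
Standard total = 159,000; weights = 0.1560, 0.1805, 0.2252, 0.2145, 0.2239.
Standardized rate: 0.1560×188.68 + 0.1805×108.59 + 0.2252×46.64 + 0.2145×100.45 + 0.2239×117.50 = 107.3832 per 100,000.

107.38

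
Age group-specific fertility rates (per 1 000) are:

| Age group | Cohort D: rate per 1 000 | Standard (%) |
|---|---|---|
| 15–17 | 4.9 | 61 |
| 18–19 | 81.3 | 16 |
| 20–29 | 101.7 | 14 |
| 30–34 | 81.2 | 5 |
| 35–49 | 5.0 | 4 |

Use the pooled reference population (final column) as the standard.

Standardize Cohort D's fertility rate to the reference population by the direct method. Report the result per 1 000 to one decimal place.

Standard weights: 0.61, 0.16, 0.14, 0.05, 0.04.
Standardized rate: 0.6100×4.9 + 0.1600×81.3 + 0.1400×101.7 + 0.0500×81.2 + 0.0400×5.0 = 34.4950 per 1 000.

34.5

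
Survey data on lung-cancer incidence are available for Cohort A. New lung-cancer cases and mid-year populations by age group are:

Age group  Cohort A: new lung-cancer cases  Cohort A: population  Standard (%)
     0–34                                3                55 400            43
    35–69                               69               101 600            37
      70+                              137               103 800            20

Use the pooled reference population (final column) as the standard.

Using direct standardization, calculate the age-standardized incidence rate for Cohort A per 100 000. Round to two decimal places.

Age-specific rates per 100 000 for Cohort A: 5.42, 67.91, 131.98.
Standard weights: 0.43, 0.37, 0.20.
Standardized rate: 0.4300×5.42 + 0.3700×67.91 + 0.2000×131.98 = 53.8534 per 100 000.

53.85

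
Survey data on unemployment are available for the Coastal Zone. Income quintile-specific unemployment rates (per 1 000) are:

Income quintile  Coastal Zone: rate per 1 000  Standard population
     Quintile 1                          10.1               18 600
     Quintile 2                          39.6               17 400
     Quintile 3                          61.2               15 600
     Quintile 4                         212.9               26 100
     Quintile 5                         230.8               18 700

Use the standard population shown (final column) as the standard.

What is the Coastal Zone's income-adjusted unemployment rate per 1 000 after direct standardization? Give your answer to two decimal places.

Standard total = 96 400; weights = 0.1929, 0.1805, 0.1618, 0.2707, 0.1940.
Standardized rate: 0.1929×10.1 + 0.1805×39.6 + 0.1618×61.2 + 0.2707×212.9 + 0.1940×230.8 = 121.4136 per 1 000.

121.41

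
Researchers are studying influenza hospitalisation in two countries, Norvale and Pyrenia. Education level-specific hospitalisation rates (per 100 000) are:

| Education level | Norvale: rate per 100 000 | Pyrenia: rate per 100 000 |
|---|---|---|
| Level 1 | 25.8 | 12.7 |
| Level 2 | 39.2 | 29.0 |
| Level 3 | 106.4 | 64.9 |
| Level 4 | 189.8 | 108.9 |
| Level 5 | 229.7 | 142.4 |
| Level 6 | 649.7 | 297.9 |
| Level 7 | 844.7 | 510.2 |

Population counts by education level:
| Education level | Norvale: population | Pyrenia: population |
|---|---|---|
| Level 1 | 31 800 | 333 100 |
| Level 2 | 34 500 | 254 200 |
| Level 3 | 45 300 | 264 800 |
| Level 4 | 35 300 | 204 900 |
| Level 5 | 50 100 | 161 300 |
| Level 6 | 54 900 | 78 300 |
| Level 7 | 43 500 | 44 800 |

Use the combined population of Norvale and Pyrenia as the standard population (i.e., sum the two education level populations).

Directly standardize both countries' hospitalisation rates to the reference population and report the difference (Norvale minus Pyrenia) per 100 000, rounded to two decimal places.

Combined standard total = 1 636 800; weights = 0.2229, 0.1764, 0.1895, 0.1467, 0.1292, 0.0814, 0.0539.
Norvale: 0.2229×25.8 + 0.1764×39.2 + 0.1895×106.4 + 0.1467×189.8 + 0.1292×229.7 + 0.0814×649.7 + 0.0539×844.7 = 188.7840 per 100 000.
Pyrenia: 0.2229×12.7 + 0.1764×29.0 + 0.1895×64.9 + 0.1467×108.9 + 0.1292×142.4 + 0.0814×297.9 + 0.0539×510.2 = 106.3808 per 100 000.
Difference = 188.7840 − 106.3808 = 82.4032.

82.40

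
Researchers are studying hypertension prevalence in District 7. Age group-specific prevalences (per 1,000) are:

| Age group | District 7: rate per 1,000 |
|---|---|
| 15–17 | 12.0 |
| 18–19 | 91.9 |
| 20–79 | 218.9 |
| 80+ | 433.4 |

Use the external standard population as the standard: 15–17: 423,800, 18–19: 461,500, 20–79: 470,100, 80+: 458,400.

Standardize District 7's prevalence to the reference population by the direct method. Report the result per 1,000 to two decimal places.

Standard total = 1,813,800; weights = 0.2337, 0.2544, 0.2592, 0.2527.
Standardized rate: 0.2337×12.0 + 0.2544×91.9 + 0.2592×218.9 + 0.2527×433.4 = 192.4539 per 1,000.

192.45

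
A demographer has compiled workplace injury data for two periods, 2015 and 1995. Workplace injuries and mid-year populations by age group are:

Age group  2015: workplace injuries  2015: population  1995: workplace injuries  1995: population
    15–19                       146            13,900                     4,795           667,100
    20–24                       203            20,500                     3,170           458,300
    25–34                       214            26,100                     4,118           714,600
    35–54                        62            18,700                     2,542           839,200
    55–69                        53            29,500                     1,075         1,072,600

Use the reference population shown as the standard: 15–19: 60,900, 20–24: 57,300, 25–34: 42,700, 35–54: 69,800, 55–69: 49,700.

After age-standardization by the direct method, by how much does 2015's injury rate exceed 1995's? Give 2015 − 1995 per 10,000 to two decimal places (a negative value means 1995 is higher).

Age-specific rates per 10,000 for 2015: 105.04, 99.02, 81.99, 33.16, 17.97.
For 1995: 71.88, 69.17, 57.63, 30.29, 10.02.
Standard total = 280,400; weights = 0.2172, 0.2044, 0.1523, 0.2489, 0.1772.
2015: 0.2172×105.04 + 0.2044×99.02 + 0.1523×81.99 + 0.2489×33.16 + 0.1772×17.97 = 66.9722 per 10,000.
1995: 0.2172×71.88 + 0.2044×69.17 + 0.1523×57.63 + 0.2489×30.29 + 0.1772×10.02 = 47.8381 per 10,000.
Difference = 66.9722 − 47.8381 = 19.1340.

19.13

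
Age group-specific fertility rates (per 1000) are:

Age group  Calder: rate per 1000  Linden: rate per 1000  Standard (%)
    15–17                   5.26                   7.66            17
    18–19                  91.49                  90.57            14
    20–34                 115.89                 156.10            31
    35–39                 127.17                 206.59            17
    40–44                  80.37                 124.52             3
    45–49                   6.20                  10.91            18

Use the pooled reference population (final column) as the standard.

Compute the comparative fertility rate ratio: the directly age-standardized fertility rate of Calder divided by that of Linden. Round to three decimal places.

Standard weights: 0.17, 0.14, 0.31, 0.17, 0.03, 0.18.
Calder: 0.1700×5.26 + 0.1400×91.49 + 0.3100×115.89 + 0.1700×127.17 + 0.0300×80.37 + 0.1800×6.20 = 74.7747 per 1000.
Linden: 0.1700×7.66 + 0.1400×90.57 + 0.3100×156.10 + 0.1700×206.59 + 0.0300×124.52 + 0.1800×10.91 = 103.1927 per 1000.
Ratio = 74.7747 ÷ 103.1927 = 0.72461.

0.725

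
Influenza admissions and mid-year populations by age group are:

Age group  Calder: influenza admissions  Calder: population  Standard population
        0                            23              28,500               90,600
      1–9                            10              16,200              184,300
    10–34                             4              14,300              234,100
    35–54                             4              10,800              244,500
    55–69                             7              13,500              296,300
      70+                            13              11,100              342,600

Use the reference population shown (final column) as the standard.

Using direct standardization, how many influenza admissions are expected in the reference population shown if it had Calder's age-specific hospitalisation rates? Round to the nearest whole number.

Age-specific rates per 100,000 for Calder: 80.70, 61.73, 27.97, 37.04, 51.85, 117.12.
Expected influenza admissions = Σ (standard pop × age-specific rate ÷ 100,000)
= 90,600×80.70/100,000 + 184,300×61.73/100,000 + 234,100×27.97/100,000 + 244,500×37.04/100,000 + 296,300×51.85/100,000 + 342,600×117.12/100,000
= 73.12 + 113.77 + 65.48 + 90.56 + 153.64 + 401.24 = 897.80.

898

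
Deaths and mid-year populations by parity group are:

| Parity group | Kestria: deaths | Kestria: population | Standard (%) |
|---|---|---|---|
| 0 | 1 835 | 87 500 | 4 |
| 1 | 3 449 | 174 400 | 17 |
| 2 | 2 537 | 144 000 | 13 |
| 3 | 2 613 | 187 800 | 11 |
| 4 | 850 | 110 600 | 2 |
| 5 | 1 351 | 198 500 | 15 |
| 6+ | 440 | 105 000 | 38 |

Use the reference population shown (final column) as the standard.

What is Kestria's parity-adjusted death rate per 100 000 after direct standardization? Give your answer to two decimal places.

1078.87

Parity-specific rates per 100 000 for Kestria: 2097.14, 1977.64, 1761.81, 1391.37, 768.54, 680.60, 419.05.
Standard weights: 0.04, 0.17, 0.13, 0.11, 0.02, 0.15, 0.38.
Standardized rate: 0.0400×2097.14 + 0.1700×1977.64 + 0.1300×1761.81 + 0.1100×1391.37 + 0.0200×768.54 + 0.1500×680.60 + 0.3800×419.05 = 1078.8694 per 100 000.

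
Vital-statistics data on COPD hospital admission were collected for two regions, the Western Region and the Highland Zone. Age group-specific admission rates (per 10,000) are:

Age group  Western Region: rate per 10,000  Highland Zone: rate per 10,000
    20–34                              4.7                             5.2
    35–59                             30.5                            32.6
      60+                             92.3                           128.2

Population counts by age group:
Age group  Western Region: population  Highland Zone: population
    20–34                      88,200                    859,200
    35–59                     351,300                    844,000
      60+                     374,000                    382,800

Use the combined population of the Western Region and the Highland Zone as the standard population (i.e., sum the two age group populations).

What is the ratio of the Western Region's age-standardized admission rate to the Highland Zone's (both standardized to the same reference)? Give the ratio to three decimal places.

0.786

Combined standard total = 2,899,500; weights = 0.3267, 0.4122, 0.2610.
The Western Region: 0.3267×4.7 + 0.4122×30.5 + 0.2610×92.3 = 38.2004 per 10,000.
The Highland Zone: 0.3267×5.2 + 0.4122×32.6 + 0.2610×128.2 = 48.5998 per 10,000.
Ratio = 38.2004 ÷ 48.5998 = 0.78602.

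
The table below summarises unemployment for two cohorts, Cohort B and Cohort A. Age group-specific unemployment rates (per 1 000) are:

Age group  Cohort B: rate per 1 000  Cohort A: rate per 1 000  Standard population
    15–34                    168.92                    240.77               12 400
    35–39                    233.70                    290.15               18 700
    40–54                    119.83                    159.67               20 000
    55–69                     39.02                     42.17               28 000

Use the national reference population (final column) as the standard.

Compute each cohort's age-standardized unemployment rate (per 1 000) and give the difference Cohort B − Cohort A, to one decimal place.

-35.8

Standard total = 79 100; weights = 0.1568, 0.2364, 0.2528, 0.3540.
Cohort B: 0.1568×168.92 + 0.2364×233.70 + 0.2528×119.83 + 0.3540×39.02 = 125.8402 per 1 000.
Cohort A: 0.1568×240.77 + 0.2364×290.15 + 0.2528×159.67 + 0.3540×42.17 = 161.6373 per 1 000.
Difference = 125.8402 − 161.6373 = -35.7972.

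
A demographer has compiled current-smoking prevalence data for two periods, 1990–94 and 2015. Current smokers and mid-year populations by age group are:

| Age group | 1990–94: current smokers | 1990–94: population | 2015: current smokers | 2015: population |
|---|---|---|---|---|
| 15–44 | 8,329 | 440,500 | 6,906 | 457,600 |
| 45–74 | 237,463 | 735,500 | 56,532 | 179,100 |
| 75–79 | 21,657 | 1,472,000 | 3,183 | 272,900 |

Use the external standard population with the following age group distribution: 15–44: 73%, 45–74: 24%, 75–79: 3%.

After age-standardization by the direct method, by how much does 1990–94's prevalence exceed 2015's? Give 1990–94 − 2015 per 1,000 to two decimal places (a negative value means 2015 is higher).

Age-specific rates per 1,000 for 1990–94: 18.908, 322.859, 14.713.
For 2015: 15.092, 315.645, 11.664.
Standard weights: 0.73, 0.24, 0.03.
1990–94: 0.7300×18.908 + 0.2400×322.859 + 0.0300×14.713 = 91.7305 per 1,000.
2015: 0.7300×15.092 + 0.2400×315.645 + 0.0300×11.664 = 87.1217 per 1,000.
Difference = 91.7305 − 87.1217 = 4.6088.

4.61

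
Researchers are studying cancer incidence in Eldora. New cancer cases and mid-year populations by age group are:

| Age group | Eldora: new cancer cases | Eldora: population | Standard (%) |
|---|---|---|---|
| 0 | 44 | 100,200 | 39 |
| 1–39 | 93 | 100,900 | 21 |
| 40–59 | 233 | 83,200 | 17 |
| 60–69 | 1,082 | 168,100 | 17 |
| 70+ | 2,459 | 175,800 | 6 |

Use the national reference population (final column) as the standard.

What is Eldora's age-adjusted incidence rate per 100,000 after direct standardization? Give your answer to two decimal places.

277.44

Age-specific rates per 100,000 for Eldora: 43.91, 92.17, 280.05, 643.66, 1398.75.
Standard weights: 0.39, 0.21, 0.17, 0.17, 0.06.
Standardized rate: 0.3900×43.91 + 0.2100×92.17 + 0.1700×280.05 + 0.1700×643.66 + 0.0600×1398.75 = 277.4376 per 100,000.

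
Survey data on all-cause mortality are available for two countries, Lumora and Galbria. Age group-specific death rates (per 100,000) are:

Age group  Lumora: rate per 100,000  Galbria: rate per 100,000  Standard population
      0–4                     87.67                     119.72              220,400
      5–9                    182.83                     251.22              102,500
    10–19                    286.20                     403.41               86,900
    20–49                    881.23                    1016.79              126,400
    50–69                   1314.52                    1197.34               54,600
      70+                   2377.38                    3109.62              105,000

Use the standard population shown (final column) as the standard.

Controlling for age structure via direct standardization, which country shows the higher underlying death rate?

Galbria

Standard total = 695,800; weights = 0.3168, 0.1473, 0.1249, 0.1817, 0.0785, 0.1509.
Lumora: 0.3168×87.67 + 0.1473×182.83 + 0.1249×286.20 + 0.1817×881.23 + 0.0785×1314.52 + 0.1509×2377.38 = 712.4439 per 100,000.
Galbria: 0.3168×119.72 + 0.1473×251.22 + 0.1249×403.41 + 0.1817×1016.79 + 0.0785×1197.34 + 0.1509×3109.62 = 873.2391 per 100,000.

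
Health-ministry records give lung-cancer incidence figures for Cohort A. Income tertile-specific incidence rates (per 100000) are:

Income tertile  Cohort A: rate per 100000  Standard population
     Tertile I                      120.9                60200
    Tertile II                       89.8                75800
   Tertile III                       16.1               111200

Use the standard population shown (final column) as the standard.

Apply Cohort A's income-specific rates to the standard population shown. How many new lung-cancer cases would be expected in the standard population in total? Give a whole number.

159

Expected new lung-cancer cases = Σ (standard pop × income-specific rate ÷ 100000)
= 60200×120.9/100000 + 75800×89.8/100000 + 111200×16.1/100000
= 72.78 + 68.07 + 17.90 = 158.75.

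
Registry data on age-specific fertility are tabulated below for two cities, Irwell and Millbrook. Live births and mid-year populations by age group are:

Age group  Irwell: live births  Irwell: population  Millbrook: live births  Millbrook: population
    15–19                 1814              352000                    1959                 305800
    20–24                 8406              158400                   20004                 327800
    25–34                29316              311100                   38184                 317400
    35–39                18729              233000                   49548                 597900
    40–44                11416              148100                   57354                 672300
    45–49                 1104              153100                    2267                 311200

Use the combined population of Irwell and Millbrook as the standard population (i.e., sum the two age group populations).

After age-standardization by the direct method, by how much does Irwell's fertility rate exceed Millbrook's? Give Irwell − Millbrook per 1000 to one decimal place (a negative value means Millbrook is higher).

Age-specific rates per 1000 for Irwell: 5.153, 53.068, 94.233, 80.382, 77.083, 7.211.
For Millbrook: 6.406, 61.025, 120.302, 82.870, 85.310, 7.285.
Combined standard total = 3888100; weights = 0.1692, 0.1250, 0.1616, 0.2137, 0.2110, 0.1194.
Irwell: 0.1692×5.153 + 0.1250×53.068 + 0.1616×94.233 + 0.2137×80.382 + 0.2110×77.083 + 0.1194×7.211 = 57.0442 per 1000.
Millbrook: 0.1692×6.406 + 0.1250×61.025 + 0.1616×120.302 + 0.2137×82.870 + 0.2110×85.310 + 0.1194×7.285 = 64.7416 per 1000.
Difference = 57.0442 − 64.7416 = -7.6974.

-7.7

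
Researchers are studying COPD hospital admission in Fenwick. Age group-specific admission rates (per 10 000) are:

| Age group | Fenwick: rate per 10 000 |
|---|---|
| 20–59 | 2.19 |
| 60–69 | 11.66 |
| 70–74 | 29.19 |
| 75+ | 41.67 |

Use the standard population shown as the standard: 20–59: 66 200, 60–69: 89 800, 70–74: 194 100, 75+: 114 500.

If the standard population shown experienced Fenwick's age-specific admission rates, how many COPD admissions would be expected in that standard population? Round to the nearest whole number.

1163

Expected COPD admissions = Σ (standard pop × age-specific rate ÷ 10 000)
= 66 200×2.19/10 000 + 89 800×11.66/10 000 + 194 100×29.19/10 000 + 114 500×41.67/10 000
= 14.50 + 104.71 + 566.58 + 477.12 = 1162.90.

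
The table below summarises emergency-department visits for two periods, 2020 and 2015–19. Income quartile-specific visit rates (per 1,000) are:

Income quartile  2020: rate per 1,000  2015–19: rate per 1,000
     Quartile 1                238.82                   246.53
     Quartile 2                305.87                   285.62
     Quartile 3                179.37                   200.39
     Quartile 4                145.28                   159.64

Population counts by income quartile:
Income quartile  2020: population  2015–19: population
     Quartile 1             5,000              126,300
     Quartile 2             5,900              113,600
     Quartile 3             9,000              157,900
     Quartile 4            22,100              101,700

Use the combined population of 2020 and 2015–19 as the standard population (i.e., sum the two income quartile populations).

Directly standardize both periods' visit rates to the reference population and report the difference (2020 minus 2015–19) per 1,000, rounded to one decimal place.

Combined standard total = 541,500; weights = 0.2425, 0.2207, 0.3082, 0.2286.
2020: 0.2425×238.82 + 0.2207×305.87 + 0.3082×179.37 + 0.2286×145.28 = 213.9078 per 1,000.
2015–19: 0.2425×246.53 + 0.2207×285.62 + 0.3082×200.39 + 0.2286×159.64 = 221.0702 per 1,000.
Difference = 213.9078 − 221.0702 = -7.1624.

-7.2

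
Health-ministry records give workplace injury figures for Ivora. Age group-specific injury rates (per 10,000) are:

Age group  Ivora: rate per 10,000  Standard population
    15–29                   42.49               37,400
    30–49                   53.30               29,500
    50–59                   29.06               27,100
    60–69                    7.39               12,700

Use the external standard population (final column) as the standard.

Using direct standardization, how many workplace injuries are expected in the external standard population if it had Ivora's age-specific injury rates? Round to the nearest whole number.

Expected workplace injuries = Σ (standard pop × age-specific rate ÷ 10,000)
= 37,400×42.49/10,000 + 29,500×53.30/10,000 + 27,100×29.06/10,000 + 12,700×7.39/10,000
= 158.91 + 157.24 + 78.75 + 9.39 = 404.29.

404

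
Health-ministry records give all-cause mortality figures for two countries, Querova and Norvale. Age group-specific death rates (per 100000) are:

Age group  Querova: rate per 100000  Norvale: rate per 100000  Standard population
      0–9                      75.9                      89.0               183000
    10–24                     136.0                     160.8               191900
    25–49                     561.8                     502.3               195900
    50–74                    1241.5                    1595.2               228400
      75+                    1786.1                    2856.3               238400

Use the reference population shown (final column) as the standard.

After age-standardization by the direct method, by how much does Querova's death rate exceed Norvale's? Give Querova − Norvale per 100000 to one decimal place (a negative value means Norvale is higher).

-319.4

Standard total = 1037600; weights = 0.1764, 0.1849, 0.1888, 0.2201, 0.2298.
Querova: 0.1764×75.9 + 0.1849×136.0 + 0.1888×561.8 + 0.2201×1241.5 + 0.2298×1786.1 = 828.2667 per 100000.
Norvale: 0.1764×89.0 + 0.1849×160.8 + 0.1888×502.3 + 0.2201×1595.2 + 0.2298×2856.3 = 1147.6780 per 100000.
Difference = 828.2667 − 1147.6780 = -319.4113.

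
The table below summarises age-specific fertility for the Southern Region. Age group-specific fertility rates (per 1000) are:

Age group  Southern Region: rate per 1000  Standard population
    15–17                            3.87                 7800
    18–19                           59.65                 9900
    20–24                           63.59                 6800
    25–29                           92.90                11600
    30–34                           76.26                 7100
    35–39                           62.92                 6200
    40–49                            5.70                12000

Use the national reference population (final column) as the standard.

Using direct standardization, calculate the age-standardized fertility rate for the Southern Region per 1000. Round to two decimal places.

Standard total = 61400; weights = 0.1270, 0.1612, 0.1107, 0.1889, 0.1156, 0.1010, 0.1954.
Standardized rate: 0.1270×3.87 + 0.1612×59.65 + 0.1107×63.59 + 0.1889×92.90 + 0.1156×76.26 + 0.1010×62.92 + 0.1954×5.70 = 50.9890 per 1000.

50.99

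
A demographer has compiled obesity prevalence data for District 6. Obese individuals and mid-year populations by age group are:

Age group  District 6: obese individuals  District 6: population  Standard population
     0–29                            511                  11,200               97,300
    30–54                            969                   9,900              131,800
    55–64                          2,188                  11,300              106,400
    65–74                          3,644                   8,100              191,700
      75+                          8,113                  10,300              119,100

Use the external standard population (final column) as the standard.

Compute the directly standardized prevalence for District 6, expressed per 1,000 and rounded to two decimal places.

Age-specific rates per 1,000 for District 6: 45.625, 97.879, 193.628, 449.877, 787.670.
Standard total = 646,300; weights = 0.1505, 0.2039, 0.1646, 0.2966, 0.1843.
Standardized rate: 0.1505×45.625 + 0.2039×97.879 + 0.1646×193.628 + 0.2966×449.877 + 0.1843×787.670 = 337.2963 per 1,000.

337.30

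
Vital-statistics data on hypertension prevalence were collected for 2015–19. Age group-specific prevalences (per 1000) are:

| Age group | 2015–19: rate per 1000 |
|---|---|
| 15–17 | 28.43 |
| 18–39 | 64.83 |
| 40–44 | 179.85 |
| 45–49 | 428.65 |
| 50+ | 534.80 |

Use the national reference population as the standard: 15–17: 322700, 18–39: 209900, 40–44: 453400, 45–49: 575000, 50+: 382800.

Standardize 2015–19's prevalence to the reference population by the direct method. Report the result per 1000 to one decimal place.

Standard total = 1943800; weights = 0.1660, 0.1080, 0.2333, 0.2958, 0.1969.
Standardized rate: 0.1660×28.43 + 0.1080×64.83 + 0.2333×179.85 + 0.2958×428.65 + 0.1969×534.80 = 285.7914 per 1000.

285.8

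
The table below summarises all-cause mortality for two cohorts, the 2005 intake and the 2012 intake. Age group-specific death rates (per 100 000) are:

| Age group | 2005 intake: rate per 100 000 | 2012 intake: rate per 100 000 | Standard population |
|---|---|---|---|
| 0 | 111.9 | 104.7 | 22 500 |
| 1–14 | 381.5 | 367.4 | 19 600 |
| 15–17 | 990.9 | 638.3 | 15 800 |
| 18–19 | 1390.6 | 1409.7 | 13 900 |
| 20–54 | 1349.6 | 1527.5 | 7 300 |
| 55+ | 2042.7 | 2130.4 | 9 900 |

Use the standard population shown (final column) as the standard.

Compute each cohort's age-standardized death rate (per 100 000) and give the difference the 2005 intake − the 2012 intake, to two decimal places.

Standard total = 89 000; weights = 0.2528, 0.2202, 0.1775, 0.1562, 0.0820, 0.1112.
The 2005 intake: 0.2528×111.9 + 0.2202×381.5 + 0.1775×990.9 + 0.1562×1390.6 + 0.0820×1349.6 + 0.1112×2042.7 = 843.3204 per 100 000.
The 2012 intake: 0.2528×104.7 + 0.2202×367.4 + 0.1775×638.3 + 0.1562×1409.7 + 0.0820×1527.5 + 0.1112×2130.4 = 803.1289 per 100 000.
Difference = 843.3204 − 803.1289 = 40.1916.

40.19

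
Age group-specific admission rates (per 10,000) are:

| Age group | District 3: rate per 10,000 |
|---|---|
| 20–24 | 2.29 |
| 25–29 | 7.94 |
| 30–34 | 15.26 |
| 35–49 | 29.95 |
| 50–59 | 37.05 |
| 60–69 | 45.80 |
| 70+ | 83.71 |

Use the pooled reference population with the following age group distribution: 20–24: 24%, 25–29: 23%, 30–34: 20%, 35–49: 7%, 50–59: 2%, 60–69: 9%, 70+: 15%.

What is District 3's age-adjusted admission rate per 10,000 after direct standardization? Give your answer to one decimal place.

24.9

Standard weights: 0.24, 0.23, 0.20, 0.07, 0.02, 0.09, 0.15.
Standardized rate: 0.2400×2.29 + 0.2300×7.94 + 0.2000×15.26 + 0.0700×29.95 + 0.0200×37.05 + 0.0900×45.80 + 0.1500×83.71 = 24.9438 per 10,000.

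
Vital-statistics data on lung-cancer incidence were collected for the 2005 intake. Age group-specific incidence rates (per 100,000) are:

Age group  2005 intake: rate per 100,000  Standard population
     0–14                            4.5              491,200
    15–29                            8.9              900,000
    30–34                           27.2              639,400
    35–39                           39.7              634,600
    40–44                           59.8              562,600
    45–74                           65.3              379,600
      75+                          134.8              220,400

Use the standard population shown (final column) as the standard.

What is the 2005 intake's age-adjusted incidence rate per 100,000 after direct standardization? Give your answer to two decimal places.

36.82

Standard total = 3,827,800; weights = 0.1283, 0.2351, 0.1670, 0.1658, 0.1470, 0.0992, 0.0576.
Standardized rate: 0.1283×4.5 + 0.2351×8.9 + 0.1670×27.2 + 0.1658×39.7 + 0.1470×59.8 + 0.0992×65.3 + 0.0576×134.8 = 36.8219 per 100,000.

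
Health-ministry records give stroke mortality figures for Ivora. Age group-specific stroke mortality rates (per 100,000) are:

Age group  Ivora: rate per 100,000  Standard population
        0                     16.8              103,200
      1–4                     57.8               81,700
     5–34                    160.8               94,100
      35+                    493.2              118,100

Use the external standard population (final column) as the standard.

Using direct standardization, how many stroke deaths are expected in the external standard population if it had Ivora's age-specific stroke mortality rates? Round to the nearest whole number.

Expected stroke deaths = Σ (standard pop × age-specific rate ÷ 100,000)
= 103,200×16.8/100,000 + 81,700×57.8/100,000 + 94,100×160.8/100,000 + 118,100×493.2/100,000
= 17.34 + 47.22 + 151.31 + 582.47 = 798.34.

798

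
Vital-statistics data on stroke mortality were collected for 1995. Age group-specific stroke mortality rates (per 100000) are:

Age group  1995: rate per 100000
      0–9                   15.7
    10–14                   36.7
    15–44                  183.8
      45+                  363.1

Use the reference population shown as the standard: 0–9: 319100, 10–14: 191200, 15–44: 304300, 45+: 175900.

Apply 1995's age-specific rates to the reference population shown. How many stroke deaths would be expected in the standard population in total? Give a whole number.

Expected stroke deaths = Σ (standard pop × age-specific rate ÷ 100000)
= 319100×15.7/100000 + 191200×36.7/100000 + 304300×183.8/100000 + 175900×363.1/100000
= 50.10 + 70.17 + 559.30 + 638.69 = 1318.27.

1318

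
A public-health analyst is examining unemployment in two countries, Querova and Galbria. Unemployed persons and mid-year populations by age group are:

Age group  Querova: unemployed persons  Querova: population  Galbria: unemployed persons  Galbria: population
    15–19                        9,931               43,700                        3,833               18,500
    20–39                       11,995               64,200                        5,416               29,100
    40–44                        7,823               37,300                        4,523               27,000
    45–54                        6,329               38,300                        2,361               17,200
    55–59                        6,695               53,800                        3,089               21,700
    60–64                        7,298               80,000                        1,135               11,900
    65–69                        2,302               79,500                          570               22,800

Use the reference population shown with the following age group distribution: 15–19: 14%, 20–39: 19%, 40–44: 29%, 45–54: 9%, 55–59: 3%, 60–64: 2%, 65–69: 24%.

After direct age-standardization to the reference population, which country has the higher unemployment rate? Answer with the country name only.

Age-specific rates per 1,000 for Querova: 227.254, 186.838, 209.732, 165.248, 124.442, 91.225, 28.956.
For Galbria: 207.189, 186.117, 167.519, 137.267, 142.350, 95.378, 25.000.
Standard weights: 0.14, 0.19, 0.29, 0.09, 0.03, 0.02, 0.24.
Querova: 0.1400×227.254 + 0.1900×186.838 + 0.2900×209.732 + 0.0900×165.248 + 0.0300×124.442 + 0.0200×91.225 + 0.2400×28.956 = 155.5166 per 1,000.
Galbria: 0.1400×207.189 + 0.1900×186.117 + 0.2900×167.519 + 0.0900×137.267 + 0.0300×142.350 + 0.0200×95.378 + 0.2400×25.000 = 137.4812 per 1,000.
The crude rates (131.99 vs 141.21) would put Galbria higher, but that reflects its age composition; once standardized to a common age structure, Querova has the higher underlying rate.

Querova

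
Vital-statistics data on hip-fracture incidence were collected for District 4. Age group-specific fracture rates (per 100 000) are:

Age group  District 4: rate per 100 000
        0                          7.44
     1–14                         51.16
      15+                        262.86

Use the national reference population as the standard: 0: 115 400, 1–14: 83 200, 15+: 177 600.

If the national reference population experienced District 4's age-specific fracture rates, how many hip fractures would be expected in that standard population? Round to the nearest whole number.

518

Expected hip fractures = Σ (standard pop × age-specific rate ÷ 100 000)
= 115 400×7.44/100 000 + 83 200×51.16/100 000 + 177 600×262.86/100 000
= 8.59 + 42.57 + 466.84 = 517.99.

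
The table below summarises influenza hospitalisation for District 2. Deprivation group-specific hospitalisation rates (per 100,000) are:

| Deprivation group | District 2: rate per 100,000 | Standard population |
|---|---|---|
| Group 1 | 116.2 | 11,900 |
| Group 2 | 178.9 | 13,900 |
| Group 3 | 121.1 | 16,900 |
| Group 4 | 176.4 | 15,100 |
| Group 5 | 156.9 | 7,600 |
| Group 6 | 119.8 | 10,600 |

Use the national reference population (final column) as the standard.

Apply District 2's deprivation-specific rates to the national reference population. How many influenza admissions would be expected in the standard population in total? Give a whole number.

110

Expected influenza admissions = Σ (standard pop × deprivation-specific rate ÷ 100,000)
= 11,900×116.2/100,000 + 13,900×178.9/100,000 + 16,900×121.1/100,000 + 15,100×176.4/100,000 + 7,600×156.9/100,000 + 10,600×119.8/100,000
= 13.83 + 24.87 + 20.47 + 26.64 + 11.92 + 12.70 = 110.42.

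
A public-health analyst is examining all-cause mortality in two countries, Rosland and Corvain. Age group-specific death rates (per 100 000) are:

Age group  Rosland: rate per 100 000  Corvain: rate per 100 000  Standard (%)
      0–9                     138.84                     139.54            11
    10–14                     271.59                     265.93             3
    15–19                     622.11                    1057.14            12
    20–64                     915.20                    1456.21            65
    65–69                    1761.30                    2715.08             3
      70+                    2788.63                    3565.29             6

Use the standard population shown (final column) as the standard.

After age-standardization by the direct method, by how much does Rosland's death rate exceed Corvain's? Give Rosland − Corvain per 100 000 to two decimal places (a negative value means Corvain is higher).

-478.98

Standard weights: 0.11, 0.03, 0.12, 0.65, 0.03, 0.06.
Rosland: 0.1100×138.84 + 0.0300×271.59 + 0.1200×622.11 + 0.6500×915.20 + 0.0300×1761.30 + 0.0600×2788.63 = 913.1101 per 100 000.
Corvain: 0.1100×139.54 + 0.0300×265.93 + 0.1200×1057.14 + 0.6500×1456.21 + 0.0300×2715.08 + 0.0600×3565.29 = 1392.0904 per 100 000.
Difference = 913.1101 − 1392.0904 = -478.9803.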